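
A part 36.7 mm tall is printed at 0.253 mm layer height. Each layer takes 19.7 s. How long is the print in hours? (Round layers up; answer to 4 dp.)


Layers = ceil(36.7/0.253) = 146
t = 146 * 19.7 / 3600 = 0.7989 hrs


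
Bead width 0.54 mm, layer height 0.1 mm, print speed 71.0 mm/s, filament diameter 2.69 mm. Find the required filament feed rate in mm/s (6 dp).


Q = 0.54 * 0.1 * 71.0 = 3.834 mm^3/s
A_fil = pi*(2.69/2)^2 = 5.68321965 mm^2
v_feed = 3.834 / 5.68321965 = 0.674618 mm/s


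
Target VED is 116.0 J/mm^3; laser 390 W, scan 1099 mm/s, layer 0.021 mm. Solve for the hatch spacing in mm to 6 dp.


h = 390 / (116.0*1099*0.021) = 0.145677 mm


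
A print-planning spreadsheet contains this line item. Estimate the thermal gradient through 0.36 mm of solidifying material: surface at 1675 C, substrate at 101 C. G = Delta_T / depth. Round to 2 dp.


G = (1675-101)/0.36 = 4372.22 C/mm


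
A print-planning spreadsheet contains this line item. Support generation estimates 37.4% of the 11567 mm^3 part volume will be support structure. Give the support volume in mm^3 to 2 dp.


V_support = 11567 * 0.374 = 4326.06 mm^3


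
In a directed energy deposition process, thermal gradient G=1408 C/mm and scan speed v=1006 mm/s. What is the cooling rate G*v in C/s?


CR = 1408 * 1006 = 1416448 C/s


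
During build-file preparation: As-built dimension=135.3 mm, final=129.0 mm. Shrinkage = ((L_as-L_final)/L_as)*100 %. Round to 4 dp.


Shrinkage = ((135.3-129.0)/135.3)*100 = 4.6563 %


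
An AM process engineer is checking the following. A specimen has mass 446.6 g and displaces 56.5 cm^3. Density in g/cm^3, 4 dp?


rho = 446.6 / 56.5 = 7.9044 g/cm^3


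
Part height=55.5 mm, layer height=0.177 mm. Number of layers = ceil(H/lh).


Layers = ceil(55.5/0.177) = 314


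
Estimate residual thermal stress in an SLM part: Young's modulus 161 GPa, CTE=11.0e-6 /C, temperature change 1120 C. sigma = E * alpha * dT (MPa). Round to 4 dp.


sigma = 161*1000 * 11.0e-6 * 1120 = 1983.52 MPa


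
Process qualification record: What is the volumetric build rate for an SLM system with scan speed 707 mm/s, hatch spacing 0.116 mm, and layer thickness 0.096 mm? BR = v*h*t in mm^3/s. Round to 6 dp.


Rate = 707 * 0.116 * 0.096 = 7.873152 mm^3/s


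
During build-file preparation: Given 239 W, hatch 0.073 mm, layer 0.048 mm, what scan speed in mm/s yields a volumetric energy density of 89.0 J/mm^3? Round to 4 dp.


v = 239 / (89.0*0.073*0.048) = 766.3794 mm/s


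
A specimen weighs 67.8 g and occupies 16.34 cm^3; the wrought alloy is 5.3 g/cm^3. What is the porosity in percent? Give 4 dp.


rho_part = 67.8 / 16.34 = 4.14932681 g/cm^3
Porosity = (1 - 4.14932681/5.3)*100 = 21.7108 %


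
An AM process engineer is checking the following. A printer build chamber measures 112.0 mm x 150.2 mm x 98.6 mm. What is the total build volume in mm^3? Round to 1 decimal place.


V = 112.0 * 150.2 * 98.6 = 1658688.6 mm^3


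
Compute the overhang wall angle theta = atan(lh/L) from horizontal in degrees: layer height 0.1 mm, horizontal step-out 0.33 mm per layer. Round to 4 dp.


angle = atan(0.1/0.33) = 16.8584 degrees


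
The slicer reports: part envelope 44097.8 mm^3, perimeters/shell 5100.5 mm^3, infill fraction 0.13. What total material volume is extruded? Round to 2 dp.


V_infill = (44097.8 - 5100.5) * 0.13 = 5069.65
V_total = 5100.5 + 5069.65 = 10170.15 mm^3


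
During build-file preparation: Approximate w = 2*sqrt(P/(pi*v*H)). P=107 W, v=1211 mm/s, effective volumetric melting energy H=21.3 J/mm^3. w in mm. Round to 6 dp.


w = 2*sqrt(107/(pi*1211*21.3)) = 0.072675 mm


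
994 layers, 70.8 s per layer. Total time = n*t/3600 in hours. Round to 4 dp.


t = 994 * 70.8 / 3600 = 19.5487 hrs


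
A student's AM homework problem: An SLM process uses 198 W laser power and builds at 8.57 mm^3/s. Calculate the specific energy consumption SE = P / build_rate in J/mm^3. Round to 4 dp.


SE = 198 / 8.57 = 23.1039 J/mm^3


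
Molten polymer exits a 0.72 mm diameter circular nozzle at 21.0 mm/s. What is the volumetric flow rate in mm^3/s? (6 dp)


A = pi*(0.72/2)^2 = 0.40715041 mm^2
Q = 0.40715041 * 21.0 = 8.550159 mm^3/s


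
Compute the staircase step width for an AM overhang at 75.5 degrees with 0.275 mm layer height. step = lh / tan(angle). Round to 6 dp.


step = 0.275 / tan(75.5) = 0.07112 mm


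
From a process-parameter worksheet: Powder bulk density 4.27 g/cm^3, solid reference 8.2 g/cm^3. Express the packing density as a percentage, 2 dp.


Packing = (4.27/8.2)*100 = 52.07 %


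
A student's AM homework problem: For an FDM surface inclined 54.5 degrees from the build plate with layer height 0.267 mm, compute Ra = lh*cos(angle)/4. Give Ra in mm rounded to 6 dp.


Ra = 0.267 * cos(54.5) / 4 = 0.038762 mm


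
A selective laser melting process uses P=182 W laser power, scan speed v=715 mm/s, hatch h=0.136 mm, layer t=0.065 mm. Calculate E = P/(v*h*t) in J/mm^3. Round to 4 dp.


E = 182 / (715*0.136*0.065) = 28.7947 J/mm^3


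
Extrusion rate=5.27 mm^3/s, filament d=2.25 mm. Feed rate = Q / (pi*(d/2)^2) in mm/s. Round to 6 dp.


A = pi*(2.25/2)^2 = 3.976078
v = 5.27 / 3.976078 = 1.325427 mm/s


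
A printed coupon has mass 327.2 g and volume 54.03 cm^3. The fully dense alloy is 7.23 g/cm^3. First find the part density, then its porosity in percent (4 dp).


rho_part = 327.2 / 54.03 = 6.05589487 g/cm^3
Porosity = (1 - 6.05589487/7.23)*100 = 16.2394 %


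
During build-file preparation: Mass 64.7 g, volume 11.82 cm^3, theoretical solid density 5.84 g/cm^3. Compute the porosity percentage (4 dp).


rho_part = 64.7 / 11.82 = 5.47377327 g/cm^3
Porosity = (1 - 5.47377327/5.84)*100 = 6.271 %


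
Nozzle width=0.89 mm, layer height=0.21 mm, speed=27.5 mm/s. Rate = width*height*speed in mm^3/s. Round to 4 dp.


Rate = 0.89 * 0.21 * 27.5 = 5.1398 mm^3/s


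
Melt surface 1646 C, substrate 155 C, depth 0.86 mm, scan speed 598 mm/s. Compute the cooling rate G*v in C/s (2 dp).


G = (1646-155)/0.86 = 1733.72093023 C/mm
CR = 1733.72093023 * 598 = 1036765.12 C/s


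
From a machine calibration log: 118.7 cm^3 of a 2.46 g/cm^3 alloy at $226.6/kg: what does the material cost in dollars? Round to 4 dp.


Mass = 118.7*2.46/1000 = 0.292002 kg
Cost = 0.292002 * 226.6 = 66.1677 $


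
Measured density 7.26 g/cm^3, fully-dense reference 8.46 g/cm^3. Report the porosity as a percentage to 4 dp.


Porosity = (1-7.26/8.46)*100 = 14.1844 %


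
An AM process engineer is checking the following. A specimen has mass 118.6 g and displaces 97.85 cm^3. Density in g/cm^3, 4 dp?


rho = 118.6 / 97.85 = 1.2121 g/cm^3


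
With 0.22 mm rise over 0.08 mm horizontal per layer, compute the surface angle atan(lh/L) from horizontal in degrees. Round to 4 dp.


angle = atan(0.22/0.08) = 70.0169 degrees


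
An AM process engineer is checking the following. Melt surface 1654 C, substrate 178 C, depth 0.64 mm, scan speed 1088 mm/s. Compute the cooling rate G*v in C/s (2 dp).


G = (1654-178)/0.64 = 2306.25 C/mm
CR = 2306.25 * 1088 = 2509200.0 C/s


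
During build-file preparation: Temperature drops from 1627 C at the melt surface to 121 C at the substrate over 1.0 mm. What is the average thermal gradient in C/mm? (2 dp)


G = (1627-121)/1.0 = 1506.0 C/mm


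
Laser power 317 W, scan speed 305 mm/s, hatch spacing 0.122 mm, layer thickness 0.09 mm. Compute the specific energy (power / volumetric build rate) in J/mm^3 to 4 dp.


Build rate = 305 * 0.122 * 0.09 = 3.3489 mm^3/s
SE = 317 / 3.3489 = 94.6579 J/mm^3


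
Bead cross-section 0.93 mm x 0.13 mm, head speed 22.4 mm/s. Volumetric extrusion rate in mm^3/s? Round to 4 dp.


Rate = 0.93 * 0.13 * 22.4 = 2.7082 mm^3/s


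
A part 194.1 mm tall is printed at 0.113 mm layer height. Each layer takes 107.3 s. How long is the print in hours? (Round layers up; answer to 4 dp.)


Layers = ceil(194.1/0.113) = 1718
t = 1718 * 107.3 / 3600 = 51.2059 hrs


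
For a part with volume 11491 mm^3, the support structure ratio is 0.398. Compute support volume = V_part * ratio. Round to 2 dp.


V_support = 11491 * 0.398 = 4573.42 mm^3


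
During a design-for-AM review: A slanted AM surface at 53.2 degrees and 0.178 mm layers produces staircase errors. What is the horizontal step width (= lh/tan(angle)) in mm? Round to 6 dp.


step = 0.178 / tan(53.2) = 0.133161 mm


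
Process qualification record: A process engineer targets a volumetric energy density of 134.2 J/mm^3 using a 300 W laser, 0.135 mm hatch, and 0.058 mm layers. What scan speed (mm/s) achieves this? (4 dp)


v = 300 / (134.2*0.135*0.058) = 285.5006 mm/s


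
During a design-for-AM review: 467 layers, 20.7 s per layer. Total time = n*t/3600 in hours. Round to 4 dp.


t = 467 * 20.7 / 3600 = 2.6853 hrs


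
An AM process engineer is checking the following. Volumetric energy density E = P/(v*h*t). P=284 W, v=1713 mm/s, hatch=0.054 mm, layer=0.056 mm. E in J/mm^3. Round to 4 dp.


E = 284 / (1713*0.054*0.056) = 54.8251 J/mm^3


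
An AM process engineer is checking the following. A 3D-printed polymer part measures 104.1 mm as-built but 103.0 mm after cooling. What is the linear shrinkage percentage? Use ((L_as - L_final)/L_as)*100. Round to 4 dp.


Shrinkage = ((104.1-103.0)/104.1)*100 = 1.0567 %


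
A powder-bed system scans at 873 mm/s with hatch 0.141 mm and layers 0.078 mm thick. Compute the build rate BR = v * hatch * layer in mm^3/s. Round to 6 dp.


Rate = 873 * 0.141 * 0.078 = 9.601254 mm^3/s


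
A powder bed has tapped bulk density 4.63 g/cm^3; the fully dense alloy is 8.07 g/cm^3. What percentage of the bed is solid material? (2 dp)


Packing = (4.63/8.07)*100 = 57.37 %


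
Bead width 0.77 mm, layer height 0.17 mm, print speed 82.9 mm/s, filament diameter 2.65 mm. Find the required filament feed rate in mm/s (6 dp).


Q = 0.77 * 0.17 * 82.9 = 10.85161 mm^3/s
A_fil = pi*(2.65/2)^2 = 5.5154586 mm^2
v_feed = 10.85161 / 5.5154586 = 1.96749 mm/s


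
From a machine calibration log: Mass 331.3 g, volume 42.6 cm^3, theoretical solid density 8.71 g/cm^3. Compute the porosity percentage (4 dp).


rho_part = 331.3 / 42.6 = 7.77699531 g/cm^3
Porosity = (1 - 7.77699531/8.71)*100 = 10.7119 %


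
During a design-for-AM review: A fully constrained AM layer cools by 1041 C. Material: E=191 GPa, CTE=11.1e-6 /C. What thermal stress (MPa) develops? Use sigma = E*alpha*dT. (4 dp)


sigma = 191*1000 * 11.1e-6 * 1041 = 2207.0241 MPa


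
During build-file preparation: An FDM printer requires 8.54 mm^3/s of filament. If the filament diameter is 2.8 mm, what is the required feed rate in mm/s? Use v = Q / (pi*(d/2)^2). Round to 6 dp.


A = pi*(2.8/2)^2 = 6.157522
v = 8.54 / 6.157522 = 1.386922 mm/s


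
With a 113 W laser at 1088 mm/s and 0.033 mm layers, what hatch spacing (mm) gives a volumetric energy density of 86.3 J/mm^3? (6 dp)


h = 113 / (86.3*1088*0.033) = 0.036469 mm


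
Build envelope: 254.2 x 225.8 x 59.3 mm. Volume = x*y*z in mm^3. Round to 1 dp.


V = 254.2 * 225.8 * 59.3 = 3403722.7 mm^3


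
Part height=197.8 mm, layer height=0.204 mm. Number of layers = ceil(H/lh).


Layers = ceil(197.8/0.204) = 970


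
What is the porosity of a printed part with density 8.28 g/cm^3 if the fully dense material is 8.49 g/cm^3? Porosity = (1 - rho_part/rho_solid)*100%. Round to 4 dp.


Porosity = (1-8.28/8.49)*100 = 2.4735 %


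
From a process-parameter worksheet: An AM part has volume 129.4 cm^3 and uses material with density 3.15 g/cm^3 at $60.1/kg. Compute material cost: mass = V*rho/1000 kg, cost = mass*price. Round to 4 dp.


Mass = 129.4*3.15/1000 = 0.40761 kg
Cost = 0.40761 * 60.1 = 24.4974 $


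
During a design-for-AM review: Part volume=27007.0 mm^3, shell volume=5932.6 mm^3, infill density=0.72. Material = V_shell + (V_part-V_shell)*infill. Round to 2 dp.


V_infill = (27007.0 - 5932.6) * 0.72 = 15173.57
V_total = 5932.6 + 15173.57 = 21106.17 mm^3


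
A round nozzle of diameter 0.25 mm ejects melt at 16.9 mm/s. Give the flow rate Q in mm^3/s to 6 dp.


A = pi*(0.25/2)^2 = 0.04908739 mm^2
Q = 0.04908739 * 16.9 = 0.829577 mm^3/s


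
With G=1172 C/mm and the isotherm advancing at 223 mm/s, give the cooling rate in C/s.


CR = 1172 * 223 = 261356 C/s


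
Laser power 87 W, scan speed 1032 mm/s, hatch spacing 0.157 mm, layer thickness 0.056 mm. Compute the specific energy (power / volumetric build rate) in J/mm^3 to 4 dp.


Build rate = 1032 * 0.157 * 0.056 = 9.073344 mm^3/s
SE = 87 / 9.073344 = 9.5885 J/mm^3


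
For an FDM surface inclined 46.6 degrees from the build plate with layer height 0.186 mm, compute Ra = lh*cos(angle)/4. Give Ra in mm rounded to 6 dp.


Ra = 0.186 * cos(46.6) / 4 = 0.03195 mm


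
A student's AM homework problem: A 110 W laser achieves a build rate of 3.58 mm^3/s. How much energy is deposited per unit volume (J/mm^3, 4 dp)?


SE = 110 / 3.58 = 30.7263 J/mm^3


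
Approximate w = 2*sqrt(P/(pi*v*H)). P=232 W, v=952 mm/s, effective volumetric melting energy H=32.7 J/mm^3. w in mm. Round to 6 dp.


w = 2*sqrt(232/(pi*952*32.7)) = 0.097411 mm


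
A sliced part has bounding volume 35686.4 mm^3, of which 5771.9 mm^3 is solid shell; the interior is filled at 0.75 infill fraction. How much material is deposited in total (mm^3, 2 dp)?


V_infill = (35686.4 - 5771.9) * 0.75 = 22435.88
V_total = 5771.9 + 22435.88 = 28207.78 mm^3


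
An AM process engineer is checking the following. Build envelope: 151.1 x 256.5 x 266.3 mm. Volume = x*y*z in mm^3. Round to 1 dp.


V = 151.1 * 256.5 * 266.3 = 10321029.0 mm^3


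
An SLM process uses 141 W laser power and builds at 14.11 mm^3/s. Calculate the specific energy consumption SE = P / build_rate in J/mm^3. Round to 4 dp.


SE = 141 / 14.11 = 9.9929 J/mm^3


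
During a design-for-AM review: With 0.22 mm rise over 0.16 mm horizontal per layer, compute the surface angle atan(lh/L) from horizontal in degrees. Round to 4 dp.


angle = atan(0.22/0.16) = 53.9726 degrees


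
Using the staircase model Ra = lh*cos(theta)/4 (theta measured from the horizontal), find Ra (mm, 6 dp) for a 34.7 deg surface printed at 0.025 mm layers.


Ra = 0.025 * cos(34.7) / 4 = 0.005138 mm


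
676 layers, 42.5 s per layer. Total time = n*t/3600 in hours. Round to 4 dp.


t = 676 * 42.5 / 3600 = 7.9806 hrs


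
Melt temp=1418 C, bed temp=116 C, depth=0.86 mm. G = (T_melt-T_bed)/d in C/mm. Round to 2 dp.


G = (1418-116)/0.86 = 1513.95 C/mm


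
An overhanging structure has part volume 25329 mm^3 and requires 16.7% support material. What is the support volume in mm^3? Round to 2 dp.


V_support = 25329 * 0.167 = 4229.94 mm^3


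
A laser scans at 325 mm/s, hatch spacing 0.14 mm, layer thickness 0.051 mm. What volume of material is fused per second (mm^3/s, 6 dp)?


Rate = 325 * 0.14 * 0.051 = 2.3205 mm^3/s


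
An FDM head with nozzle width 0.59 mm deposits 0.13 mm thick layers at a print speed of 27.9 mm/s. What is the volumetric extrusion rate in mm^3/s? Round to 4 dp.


Rate = 0.59 * 0.13 * 27.9 = 2.1399 mm^3/s


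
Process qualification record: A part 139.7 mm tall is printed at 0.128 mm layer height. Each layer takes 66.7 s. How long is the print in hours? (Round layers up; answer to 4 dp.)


Layers = ceil(139.7/0.128) = 1092
t = 1092 * 66.7 / 3600 = 20.2323 hrs


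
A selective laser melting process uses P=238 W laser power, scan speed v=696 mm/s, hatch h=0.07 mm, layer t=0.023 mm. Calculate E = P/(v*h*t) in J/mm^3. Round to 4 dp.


E = 238 / (696*0.07*0.023) = 212.3938 J/mm^3


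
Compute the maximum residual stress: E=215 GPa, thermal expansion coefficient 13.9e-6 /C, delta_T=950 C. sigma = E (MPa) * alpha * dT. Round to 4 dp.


sigma = 215*1000 * 13.9e-6 * 950 = 2839.075 MPa


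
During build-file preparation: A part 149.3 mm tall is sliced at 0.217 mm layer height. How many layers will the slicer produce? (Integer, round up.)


Layers = ceil(149.3/0.217) = 689


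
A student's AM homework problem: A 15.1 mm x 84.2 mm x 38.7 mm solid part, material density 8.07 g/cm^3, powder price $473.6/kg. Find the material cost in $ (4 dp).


V = 15.1 * 84.2 * 38.7 = 49203.954 mm^3 = 49.203954 cm^3
Mass = 49.203954 * 8.07 / 1000 = 0.39707591 kg
Cost = 0.39707591 * 473.6 = 188.0552 $


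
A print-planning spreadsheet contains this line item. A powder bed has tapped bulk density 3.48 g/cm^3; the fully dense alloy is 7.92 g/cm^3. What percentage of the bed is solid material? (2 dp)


Packing = (3.48/7.92)*100 = 43.94 %


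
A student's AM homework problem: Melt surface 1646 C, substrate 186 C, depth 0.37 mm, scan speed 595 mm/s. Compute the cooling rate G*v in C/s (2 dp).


G = (1646-186)/0.37 = 3945.94594595 C/mm
CR = 3945.94594595 * 595 = 2347837.84 C/s


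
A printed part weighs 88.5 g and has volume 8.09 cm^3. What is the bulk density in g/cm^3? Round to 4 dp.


rho = 88.5 / 8.09 = 10.9394 g/cm^3


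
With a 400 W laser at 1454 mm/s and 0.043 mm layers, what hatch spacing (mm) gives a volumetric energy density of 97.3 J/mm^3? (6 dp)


h = 400 / (97.3*1454*0.043) = 0.065753 mm


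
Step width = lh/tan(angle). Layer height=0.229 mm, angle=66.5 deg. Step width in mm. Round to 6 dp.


step = 0.229 / tan(66.5) = 0.099572 mm


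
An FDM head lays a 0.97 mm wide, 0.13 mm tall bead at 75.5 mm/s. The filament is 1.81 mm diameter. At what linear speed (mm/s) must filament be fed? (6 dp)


Q = 0.97 * 0.13 * 75.5 = 9.52055 mm^3/s
A_fil = pi*(1.81/2)^2 = 2.57304292 mm^2
v_feed = 9.52055 / 2.57304292 = 3.700113 mm/s


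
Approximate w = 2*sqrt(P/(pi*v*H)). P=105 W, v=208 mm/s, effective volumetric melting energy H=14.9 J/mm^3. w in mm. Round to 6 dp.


w = 2*sqrt(105/(pi*208*14.9)) = 0.207694 mm


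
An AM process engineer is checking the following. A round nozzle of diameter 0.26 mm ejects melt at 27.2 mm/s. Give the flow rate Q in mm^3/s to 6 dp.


A = pi*(0.26/2)^2 = 0.05309292 mm^2
Q = 0.05309292 * 27.2 = 1.444127 mm^3/s


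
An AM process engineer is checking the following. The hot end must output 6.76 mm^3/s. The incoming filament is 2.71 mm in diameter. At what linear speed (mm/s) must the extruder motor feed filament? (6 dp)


A = pi*(2.71/2)^2 = 5.768043
v = 6.76 / 5.768043 = 1.171975 mm/s


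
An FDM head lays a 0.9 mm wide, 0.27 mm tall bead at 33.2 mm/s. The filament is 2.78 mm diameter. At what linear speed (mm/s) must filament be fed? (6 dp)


Q = 0.9 * 0.27 * 33.2 = 8.0676 mm^3/s
A_fil = pi*(2.78/2)^2 = 6.06987117 mm^2
v_feed = 8.0676 / 6.06987117 = 1.329122 mm/s


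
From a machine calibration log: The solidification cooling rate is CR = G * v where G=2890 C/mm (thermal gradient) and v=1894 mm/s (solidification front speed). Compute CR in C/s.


CR = 2890 * 1894 = 5473660 C/s


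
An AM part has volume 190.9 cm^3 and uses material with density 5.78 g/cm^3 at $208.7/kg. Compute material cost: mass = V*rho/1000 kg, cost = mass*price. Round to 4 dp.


Mass = 190.9*5.78/1000 = 1.103402 kg
Cost = 1.103402 * 208.7 = 230.28 $


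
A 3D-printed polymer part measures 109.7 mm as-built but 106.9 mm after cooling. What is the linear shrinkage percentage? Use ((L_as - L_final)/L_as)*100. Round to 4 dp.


Shrinkage = ((109.7-106.9)/109.7)*100 = 2.5524 %


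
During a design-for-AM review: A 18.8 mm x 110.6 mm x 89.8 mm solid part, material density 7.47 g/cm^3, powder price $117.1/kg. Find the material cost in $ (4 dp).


V = 18.8 * 110.6 * 89.8 = 186719.344 mm^3 = 186.719344 cm^3
Mass = 186.719344 * 7.47 / 1000 = 1.3947935 kg
Cost = 1.3947935 * 117.1 = 163.3303 $


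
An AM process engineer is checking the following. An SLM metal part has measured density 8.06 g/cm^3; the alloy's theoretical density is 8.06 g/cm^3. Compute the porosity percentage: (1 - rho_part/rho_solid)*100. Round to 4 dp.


Porosity = (1-8.06/8.06)*100 = 0.0 %


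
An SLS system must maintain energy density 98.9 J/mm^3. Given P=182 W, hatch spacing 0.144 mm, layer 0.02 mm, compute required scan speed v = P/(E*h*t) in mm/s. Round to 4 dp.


v = 182 / (98.9*0.144*0.02) = 638.9731 mm/s


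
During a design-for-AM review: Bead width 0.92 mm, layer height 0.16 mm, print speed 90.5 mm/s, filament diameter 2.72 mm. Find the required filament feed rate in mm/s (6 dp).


Q = 0.92 * 0.16 * 90.5 = 13.3216 mm^3/s
A_fil = pi*(2.72/2)^2 = 5.81068977 mm^2
v_feed = 13.3216 / 5.81068977 = 2.292602 mm/s


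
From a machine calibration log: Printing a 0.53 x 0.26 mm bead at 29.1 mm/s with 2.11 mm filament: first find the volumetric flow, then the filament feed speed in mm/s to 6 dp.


Q = 0.53 * 0.26 * 29.1 = 4.00998 mm^3/s
A_fil = pi*(2.11/2)^2 = 3.49667116 mm^2
v_feed = 4.00998 / 3.49667116 = 1.146799 mm/s


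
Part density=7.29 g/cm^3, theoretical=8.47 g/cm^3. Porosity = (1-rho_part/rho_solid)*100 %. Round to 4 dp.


Porosity = (1-7.29/8.47)*100 = 13.9315 %


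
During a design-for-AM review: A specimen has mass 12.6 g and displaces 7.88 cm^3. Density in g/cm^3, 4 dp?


rho = 12.6 / 7.88 = 1.599 g/cm^3


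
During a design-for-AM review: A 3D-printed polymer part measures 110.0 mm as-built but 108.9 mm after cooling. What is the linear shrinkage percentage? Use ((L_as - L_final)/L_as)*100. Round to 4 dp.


Shrinkage = ((110.0-108.9)/110.0)*100 = 1.0 %


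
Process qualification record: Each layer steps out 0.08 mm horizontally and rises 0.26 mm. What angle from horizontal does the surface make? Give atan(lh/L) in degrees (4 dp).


angle = atan(0.26/0.08) = 72.8973 degrees


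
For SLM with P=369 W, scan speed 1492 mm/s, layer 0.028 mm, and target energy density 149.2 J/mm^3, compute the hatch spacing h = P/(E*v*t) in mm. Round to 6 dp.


h = 369 / (149.2*1492*0.028) = 0.059201 mm


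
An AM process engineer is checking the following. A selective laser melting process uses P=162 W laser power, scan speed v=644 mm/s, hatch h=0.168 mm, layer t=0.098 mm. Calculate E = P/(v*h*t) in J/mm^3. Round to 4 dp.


E = 162 / (644*0.168*0.098) = 15.279 J/mm^3


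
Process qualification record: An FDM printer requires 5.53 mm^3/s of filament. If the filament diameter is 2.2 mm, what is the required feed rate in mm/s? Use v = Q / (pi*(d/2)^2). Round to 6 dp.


A = pi*(2.2/2)^2 = 3.801327
v = 5.53 / 3.801327 = 1.454755 mm/s


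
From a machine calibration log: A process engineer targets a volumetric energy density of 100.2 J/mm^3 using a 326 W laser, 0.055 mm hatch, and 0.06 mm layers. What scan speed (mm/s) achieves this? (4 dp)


v = 326 / (100.2*0.055*0.06) = 985.907 mm/s


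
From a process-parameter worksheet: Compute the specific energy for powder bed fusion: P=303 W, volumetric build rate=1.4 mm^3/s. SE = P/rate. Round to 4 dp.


SE = 303 / 1.4 = 216.4286 J/mm^3


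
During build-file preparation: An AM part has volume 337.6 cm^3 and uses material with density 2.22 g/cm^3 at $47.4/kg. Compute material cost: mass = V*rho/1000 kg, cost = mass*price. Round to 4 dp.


Mass = 337.6*2.22/1000 = 0.749472 kg
Cost = 0.749472 * 47.4 = 35.525 $


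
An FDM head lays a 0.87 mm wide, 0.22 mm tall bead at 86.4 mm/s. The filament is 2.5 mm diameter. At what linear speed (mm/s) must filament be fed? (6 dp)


Q = 0.87 * 0.22 * 86.4 = 16.53696 mm^3/s
A_fil = pi*(2.5/2)^2 = 4.90873852 mm^2
v_feed = 16.53696 / 4.90873852 = 3.368882 mm/s


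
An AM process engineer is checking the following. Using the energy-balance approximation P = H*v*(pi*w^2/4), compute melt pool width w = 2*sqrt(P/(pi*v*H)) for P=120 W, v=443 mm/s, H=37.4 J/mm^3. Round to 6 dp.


w = 2*sqrt(120/(pi*443*37.4)) = 0.09603 mm


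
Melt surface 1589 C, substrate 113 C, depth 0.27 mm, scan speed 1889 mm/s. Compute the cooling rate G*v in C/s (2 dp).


G = (1589-113)/0.27 = 5466.66666667 C/mm
CR = 5466.66666667 * 1889 = 10326533.33 C/s


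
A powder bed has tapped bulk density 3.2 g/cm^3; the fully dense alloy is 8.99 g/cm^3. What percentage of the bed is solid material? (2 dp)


Packing = (3.2/8.99)*100 = 35.6 %


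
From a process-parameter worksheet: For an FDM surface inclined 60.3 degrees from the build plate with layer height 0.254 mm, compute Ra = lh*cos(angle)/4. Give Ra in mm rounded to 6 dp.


Ra = 0.254 * cos(60.3) / 4 = 0.031462 mm


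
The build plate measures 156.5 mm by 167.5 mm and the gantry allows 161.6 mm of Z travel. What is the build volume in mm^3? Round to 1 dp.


V = 156.5 * 167.5 * 161.6 = 4236142.0 mm^3


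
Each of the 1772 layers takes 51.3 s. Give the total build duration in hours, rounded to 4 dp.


t = 1772 * 51.3 / 3600 = 25.251 hrs


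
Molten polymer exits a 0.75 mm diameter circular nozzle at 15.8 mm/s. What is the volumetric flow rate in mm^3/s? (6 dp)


A = pi*(0.75/2)^2 = 0.44178647 mm^2
Q = 0.44178647 * 15.8 = 6.980226 mm^3/s


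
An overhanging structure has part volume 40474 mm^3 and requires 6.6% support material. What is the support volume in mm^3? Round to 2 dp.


V_support = 40474 * 0.066 = 2671.28 mm^3


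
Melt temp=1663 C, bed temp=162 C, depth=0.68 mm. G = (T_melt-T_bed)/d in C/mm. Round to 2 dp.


G = (1663-162)/0.68 = 2207.35 C/mm


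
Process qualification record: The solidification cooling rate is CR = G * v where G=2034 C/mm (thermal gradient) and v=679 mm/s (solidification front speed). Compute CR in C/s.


CR = 2034 * 679 = 1381086 C/s


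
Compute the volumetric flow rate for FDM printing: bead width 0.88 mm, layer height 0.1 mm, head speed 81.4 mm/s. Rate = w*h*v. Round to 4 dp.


Rate = 0.88 * 0.1 * 81.4 = 7.1632 mm^3/s


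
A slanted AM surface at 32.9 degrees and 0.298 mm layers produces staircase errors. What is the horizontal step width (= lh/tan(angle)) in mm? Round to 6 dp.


step = 0.298 / tan(32.9) = 0.460638 mm


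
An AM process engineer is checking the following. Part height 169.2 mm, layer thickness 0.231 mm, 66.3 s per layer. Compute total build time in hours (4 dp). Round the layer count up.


Layers = ceil(169.2/0.231) = 733
t = 733 * 66.3 / 3600 = 13.4994 hrs


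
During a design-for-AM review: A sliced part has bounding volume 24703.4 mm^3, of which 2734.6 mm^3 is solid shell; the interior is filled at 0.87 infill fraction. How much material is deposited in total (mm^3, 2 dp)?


V_infill = (24703.4 - 2734.6) * 0.87 = 19112.86
V_total = 2734.6 + 19112.86 = 21847.46 mm^3


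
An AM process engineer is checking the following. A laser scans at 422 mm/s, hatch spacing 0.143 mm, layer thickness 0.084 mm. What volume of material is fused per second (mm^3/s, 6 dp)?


Rate = 422 * 0.143 * 0.084 = 5.069064 mm^3/s


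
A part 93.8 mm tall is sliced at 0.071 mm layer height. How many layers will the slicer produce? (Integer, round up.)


Layers = ceil(93.8/0.071) = 1322


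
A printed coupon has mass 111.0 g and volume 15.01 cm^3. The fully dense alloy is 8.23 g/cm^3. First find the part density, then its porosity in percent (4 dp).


rho_part = 111.0 / 15.01 = 7.39506995 g/cm^3
Porosity = (1 - 7.39506995/8.23)*100 = 10.145 %


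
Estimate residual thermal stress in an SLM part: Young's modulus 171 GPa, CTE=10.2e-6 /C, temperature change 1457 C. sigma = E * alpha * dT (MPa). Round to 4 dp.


sigma = 171*1000 * 10.2e-6 * 1457 = 2541.2994 MPa


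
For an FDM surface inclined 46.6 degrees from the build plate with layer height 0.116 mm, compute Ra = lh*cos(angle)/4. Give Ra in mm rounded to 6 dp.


Ra = 0.116 * cos(46.6) / 4 = 0.019926 mm


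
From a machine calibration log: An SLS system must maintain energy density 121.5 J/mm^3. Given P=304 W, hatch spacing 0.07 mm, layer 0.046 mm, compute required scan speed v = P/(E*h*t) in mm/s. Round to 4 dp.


v = 304 / (121.5*0.07*0.046) = 777.0365 mm/s


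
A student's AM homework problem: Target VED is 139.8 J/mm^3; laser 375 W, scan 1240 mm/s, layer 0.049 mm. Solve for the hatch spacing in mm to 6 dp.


h = 375 / (139.8*1240*0.049) = 0.044148 mm


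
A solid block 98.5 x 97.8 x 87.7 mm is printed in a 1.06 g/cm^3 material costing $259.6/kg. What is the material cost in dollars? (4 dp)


V = 98.5 * 97.8 * 87.7 = 844840.41 mm^3 = 844.84041 cm^3
Mass = 844.84041 * 1.06 / 1000 = 0.89553083 kg
Cost = 0.89553083 * 259.6 = 232.4798 $


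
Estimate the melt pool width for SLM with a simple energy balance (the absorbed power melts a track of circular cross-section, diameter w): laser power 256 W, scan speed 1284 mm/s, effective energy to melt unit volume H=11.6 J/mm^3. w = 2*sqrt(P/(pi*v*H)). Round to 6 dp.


w = 2*sqrt(256/(pi*1284*11.6)) = 0.147932 mm


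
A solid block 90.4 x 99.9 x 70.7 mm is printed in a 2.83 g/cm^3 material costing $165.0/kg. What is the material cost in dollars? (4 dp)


V = 90.4 * 99.9 * 70.7 = 638488.872 mm^3 = 638.488872 cm^3
Mass = 638.488872 * 2.83 / 1000 = 1.80692351 kg
Cost = 1.80692351 * 165.0 = 298.1424 $


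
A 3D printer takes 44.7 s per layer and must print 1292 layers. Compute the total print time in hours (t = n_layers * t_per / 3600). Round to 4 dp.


t = 1292 * 44.7 / 3600 = 16.0423 hrs


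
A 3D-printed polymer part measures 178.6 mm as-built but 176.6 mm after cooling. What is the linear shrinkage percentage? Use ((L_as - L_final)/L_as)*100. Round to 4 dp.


Shrinkage = ((178.6-176.6)/178.6)*100 = 1.1198 %


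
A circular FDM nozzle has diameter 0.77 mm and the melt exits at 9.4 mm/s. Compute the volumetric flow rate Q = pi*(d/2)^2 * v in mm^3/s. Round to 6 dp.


A = pi*(0.77/2)^2 = 0.46566257 mm^2
Q = 0.46566257 * 9.4 = 4.377228 mm^3/s


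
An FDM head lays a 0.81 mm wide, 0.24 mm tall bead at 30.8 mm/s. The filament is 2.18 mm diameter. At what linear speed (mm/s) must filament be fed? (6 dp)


Q = 0.81 * 0.24 * 30.8 = 5.98752 mm^3/s
A_fil = pi*(2.18/2)^2 = 3.73252623 mm^2
v_feed = 5.98752 / 3.73252623 = 1.604147 mm/s


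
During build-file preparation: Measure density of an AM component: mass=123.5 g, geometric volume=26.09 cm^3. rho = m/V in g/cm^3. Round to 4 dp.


rho = 123.5 / 26.09 = 4.7336 g/cm^3


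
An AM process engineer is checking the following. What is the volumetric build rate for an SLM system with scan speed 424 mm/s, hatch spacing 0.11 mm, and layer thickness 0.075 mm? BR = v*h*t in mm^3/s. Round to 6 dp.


Rate = 424 * 0.11 * 0.075 = 3.498 mm^3/s


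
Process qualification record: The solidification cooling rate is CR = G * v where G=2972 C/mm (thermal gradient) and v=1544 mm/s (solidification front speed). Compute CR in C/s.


CR = 2972 * 1544 = 4588768 C/s


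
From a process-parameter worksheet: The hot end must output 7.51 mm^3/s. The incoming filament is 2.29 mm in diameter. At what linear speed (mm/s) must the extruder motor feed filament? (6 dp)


A = pi*(2.29/2)^2 = 4.118707
v = 7.51 / 4.118707 = 1.823388 mm/s


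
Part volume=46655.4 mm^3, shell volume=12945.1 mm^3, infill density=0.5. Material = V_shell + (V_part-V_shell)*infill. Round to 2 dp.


V_infill = (46655.4 - 12945.1) * 0.5 = 16855.15
V_total = 12945.1 + 16855.15 = 29800.25 mm^3


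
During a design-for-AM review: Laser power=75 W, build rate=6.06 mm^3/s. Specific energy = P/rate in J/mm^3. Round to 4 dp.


SE = 75 / 6.06 = 12.3762 J/mm^3


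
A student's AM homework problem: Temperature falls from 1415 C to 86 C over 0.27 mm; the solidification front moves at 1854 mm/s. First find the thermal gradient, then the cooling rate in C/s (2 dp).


G = (1415-86)/0.27 = 4922.22222222 C/mm
CR = 4922.22222222 * 1854 = 9125800.0 C/s


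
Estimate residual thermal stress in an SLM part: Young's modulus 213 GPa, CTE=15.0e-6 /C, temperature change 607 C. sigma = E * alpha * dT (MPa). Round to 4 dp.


sigma = 213*1000 * 15.0e-6 * 607 = 1939.365 MPa


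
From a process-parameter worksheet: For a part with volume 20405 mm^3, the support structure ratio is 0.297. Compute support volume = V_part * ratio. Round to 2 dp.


V_support = 20405 * 0.297 = 6060.29 mm^3


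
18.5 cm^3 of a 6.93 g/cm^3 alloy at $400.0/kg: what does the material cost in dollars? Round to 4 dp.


Mass = 18.5*6.93/1000 = 0.128205 kg
Cost = 0.128205 * 400.0 = 51.282 $


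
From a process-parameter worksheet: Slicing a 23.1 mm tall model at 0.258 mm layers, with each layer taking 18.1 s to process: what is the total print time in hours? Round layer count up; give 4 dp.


Layers = ceil(23.1/0.258) = 90
t = 90 * 18.1 / 3600 = 0.4525 hrs


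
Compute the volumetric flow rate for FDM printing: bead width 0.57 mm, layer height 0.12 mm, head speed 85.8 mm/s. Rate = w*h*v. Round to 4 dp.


Rate = 0.57 * 0.12 * 85.8 = 5.8687 mm^3/s


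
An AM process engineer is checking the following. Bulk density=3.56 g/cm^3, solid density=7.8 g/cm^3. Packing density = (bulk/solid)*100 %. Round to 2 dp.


Packing = (3.56/7.8)*100 = 45.64 %


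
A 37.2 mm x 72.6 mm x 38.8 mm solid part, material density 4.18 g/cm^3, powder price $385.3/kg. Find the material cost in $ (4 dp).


V = 37.2 * 72.6 * 38.8 = 104787.936 mm^3 = 104.787936 cm^3
Mass = 104.787936 * 4.18 / 1000 = 0.43801357 kg
Cost = 0.43801357 * 385.3 = 168.7666 $


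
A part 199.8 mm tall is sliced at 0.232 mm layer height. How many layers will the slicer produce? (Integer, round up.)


Layers = ceil(199.8/0.232) = 862


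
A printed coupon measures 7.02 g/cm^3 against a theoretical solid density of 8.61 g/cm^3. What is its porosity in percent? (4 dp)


Porosity = (1-7.02/8.61)*100 = 18.4669 %


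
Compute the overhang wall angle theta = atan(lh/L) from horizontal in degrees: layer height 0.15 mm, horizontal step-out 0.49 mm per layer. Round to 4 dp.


angle = atan(0.15/0.49) = 17.0205 degrees


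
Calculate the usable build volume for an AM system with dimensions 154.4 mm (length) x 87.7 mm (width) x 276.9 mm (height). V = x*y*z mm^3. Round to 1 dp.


V = 154.4 * 87.7 * 276.9 = 3749469.7 mm^3


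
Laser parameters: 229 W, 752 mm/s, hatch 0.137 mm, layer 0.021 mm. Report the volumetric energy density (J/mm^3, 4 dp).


E = 229 / (752*0.137*0.021) = 105.8468 J/mm^3


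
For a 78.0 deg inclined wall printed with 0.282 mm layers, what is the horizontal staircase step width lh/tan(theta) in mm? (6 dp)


step = 0.282 / tan(78.0) = 0.059941 mm


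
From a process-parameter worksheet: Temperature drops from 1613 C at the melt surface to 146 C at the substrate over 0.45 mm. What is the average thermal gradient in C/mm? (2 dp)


G = (1613-146)/0.45 = 3260.0 C/mm


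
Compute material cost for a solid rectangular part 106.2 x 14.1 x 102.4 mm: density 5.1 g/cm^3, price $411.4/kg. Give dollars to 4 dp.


V = 106.2 * 14.1 * 102.4 = 153335.808 mm^3 = 153.335808 cm^3
Mass = 153.335808 * 5.1 / 1000 = 0.78201262 kg
Cost = 0.78201262 * 411.4 = 321.72 $


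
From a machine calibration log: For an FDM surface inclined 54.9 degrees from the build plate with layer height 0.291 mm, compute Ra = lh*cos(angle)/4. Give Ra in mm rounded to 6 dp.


Ra = 0.291 * cos(54.9) / 4 = 0.041832 mm


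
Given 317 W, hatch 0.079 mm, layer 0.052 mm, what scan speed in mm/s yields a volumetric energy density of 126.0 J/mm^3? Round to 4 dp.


v = 317 / (126.0*0.079*0.052) = 612.4326 mm/s


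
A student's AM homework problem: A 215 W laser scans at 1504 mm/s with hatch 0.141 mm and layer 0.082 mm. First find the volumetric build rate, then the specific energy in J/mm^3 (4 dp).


Build rate = 1504 * 0.141 * 0.082 = 17.389248 mm^3/s
SE = 215 / 17.389248 = 12.364 J/mm^3


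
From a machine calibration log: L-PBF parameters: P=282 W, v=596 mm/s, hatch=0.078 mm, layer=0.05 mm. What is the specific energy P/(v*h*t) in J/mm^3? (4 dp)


Build rate = 596 * 0.078 * 0.05 = 2.3244 mm^3/s
SE = 282 / 2.3244 = 121.3216 J/mm^3


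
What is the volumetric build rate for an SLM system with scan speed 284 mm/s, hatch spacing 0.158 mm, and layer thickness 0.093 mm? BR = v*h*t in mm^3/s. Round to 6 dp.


Rate = 284 * 0.158 * 0.093 = 4.173096 mm^3/s


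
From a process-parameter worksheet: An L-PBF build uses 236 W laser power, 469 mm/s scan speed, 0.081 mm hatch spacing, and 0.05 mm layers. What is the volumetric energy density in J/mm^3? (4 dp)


E = 236 / (469*0.081*0.05) = 124.2465 J/mm^3


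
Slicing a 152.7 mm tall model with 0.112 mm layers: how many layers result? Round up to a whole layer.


Layers = ceil(152.7/0.112) = 1364


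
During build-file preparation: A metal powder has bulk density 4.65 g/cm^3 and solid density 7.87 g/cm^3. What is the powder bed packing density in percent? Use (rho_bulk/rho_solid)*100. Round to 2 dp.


Packing = (4.65/7.87)*100 = 59.09 %


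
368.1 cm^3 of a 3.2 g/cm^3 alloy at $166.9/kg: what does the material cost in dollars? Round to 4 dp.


Mass = 368.1*3.2/1000 = 1.17792 kg
Cost = 1.17792 * 166.9 = 196.5948 $


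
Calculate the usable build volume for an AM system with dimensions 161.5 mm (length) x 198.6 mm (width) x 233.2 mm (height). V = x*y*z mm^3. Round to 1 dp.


V = 161.5 * 198.6 * 233.2 = 7479633.5 mm^3


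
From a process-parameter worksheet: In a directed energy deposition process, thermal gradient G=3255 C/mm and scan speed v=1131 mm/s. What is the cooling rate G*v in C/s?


CR = 3255 * 1131 = 3681405 C/s


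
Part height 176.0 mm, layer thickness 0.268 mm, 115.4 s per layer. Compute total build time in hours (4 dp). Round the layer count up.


Layers = ceil(176.0/0.268) = 657
t = 657 * 115.4 / 3600 = 21.0605 hrs


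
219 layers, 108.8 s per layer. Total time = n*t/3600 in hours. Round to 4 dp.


t = 219 * 108.8 / 3600 = 6.6187 hrs


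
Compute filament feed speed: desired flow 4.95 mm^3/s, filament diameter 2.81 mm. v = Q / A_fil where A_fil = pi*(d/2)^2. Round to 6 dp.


A = pi*(2.81/2)^2 = 6.201582
v = 4.95 / 6.201582 = 0.798183 mm/s


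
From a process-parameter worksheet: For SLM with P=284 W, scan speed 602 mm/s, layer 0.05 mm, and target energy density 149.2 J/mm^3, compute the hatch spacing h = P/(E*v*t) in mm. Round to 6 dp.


h = 284 / (149.2*602*0.05) = 0.063239 mm


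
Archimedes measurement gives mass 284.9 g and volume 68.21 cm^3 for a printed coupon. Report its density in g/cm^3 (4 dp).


rho = 284.9 / 68.21 = 4.1768 g/cm^3


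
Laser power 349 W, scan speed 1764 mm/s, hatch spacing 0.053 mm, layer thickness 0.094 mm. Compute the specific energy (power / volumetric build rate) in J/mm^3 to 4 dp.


Build rate = 1764 * 0.053 * 0.094 = 8.788248 mm^3/s
SE = 349 / 8.788248 = 39.7121 J/mm^3


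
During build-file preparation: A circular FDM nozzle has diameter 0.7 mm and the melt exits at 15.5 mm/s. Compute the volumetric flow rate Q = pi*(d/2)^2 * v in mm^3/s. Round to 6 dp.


A = pi*(0.7/2)^2 = 0.3848451 mm^2
Q = 0.3848451 * 15.5 = 5.965099 mm^3/s


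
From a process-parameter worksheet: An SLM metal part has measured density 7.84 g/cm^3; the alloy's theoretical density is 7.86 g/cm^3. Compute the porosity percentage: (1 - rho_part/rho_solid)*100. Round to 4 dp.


Porosity = (1-7.84/7.86)*100 = 0.2545 %


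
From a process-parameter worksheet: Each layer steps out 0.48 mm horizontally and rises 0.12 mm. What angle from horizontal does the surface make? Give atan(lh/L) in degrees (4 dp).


angle = atan(0.12/0.48) = 14.0362 degrees


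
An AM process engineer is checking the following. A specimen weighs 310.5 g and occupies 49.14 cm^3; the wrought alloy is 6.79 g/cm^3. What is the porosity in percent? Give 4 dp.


rho_part = 310.5 / 49.14 = 6.31868132 g/cm^3
Porosity = (1 - 6.31868132/6.79)*100 = 6.9414 %
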